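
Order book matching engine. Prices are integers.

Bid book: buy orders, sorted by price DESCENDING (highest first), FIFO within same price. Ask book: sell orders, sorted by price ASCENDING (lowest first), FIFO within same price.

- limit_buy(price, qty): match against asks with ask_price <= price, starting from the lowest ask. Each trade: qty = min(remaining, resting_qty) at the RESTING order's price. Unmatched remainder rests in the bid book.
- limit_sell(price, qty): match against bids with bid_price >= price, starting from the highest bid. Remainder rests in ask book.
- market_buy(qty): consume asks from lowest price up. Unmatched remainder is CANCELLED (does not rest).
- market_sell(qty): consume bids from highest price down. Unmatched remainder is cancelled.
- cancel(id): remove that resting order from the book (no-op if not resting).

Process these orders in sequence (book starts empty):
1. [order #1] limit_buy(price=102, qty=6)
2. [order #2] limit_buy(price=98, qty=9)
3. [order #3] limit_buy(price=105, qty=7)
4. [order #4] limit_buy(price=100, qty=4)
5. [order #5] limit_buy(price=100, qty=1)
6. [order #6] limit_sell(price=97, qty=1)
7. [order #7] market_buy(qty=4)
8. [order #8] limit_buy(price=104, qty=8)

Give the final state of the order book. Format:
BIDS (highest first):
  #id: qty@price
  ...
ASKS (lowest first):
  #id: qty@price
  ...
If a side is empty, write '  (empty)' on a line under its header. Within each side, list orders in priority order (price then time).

After op 1 [order #1] limit_buy(price=102, qty=6): fills=none; bids=[#1:6@102] asks=[-]
After op 2 [order #2] limit_buy(price=98, qty=9): fills=none; bids=[#1:6@102 #2:9@98] asks=[-]
After op 3 [order #3] limit_buy(price=105, qty=7): fills=none; bids=[#3:7@105 #1:6@102 #2:9@98] asks=[-]
After op 4 [order #4] limit_buy(price=100, qty=4): fills=none; bids=[#3:7@105 #1:6@102 #4:4@100 #2:9@98] asks=[-]
After op 5 [order #5] limit_buy(price=100, qty=1): fills=none; bids=[#3:7@105 #1:6@102 #4:4@100 #5:1@100 #2:9@98] asks=[-]
After op 6 [order #6] limit_sell(price=97, qty=1): fills=#3x#6:1@105; bids=[#3:6@105 #1:6@102 #4:4@100 #5:1@100 #2:9@98] asks=[-]
After op 7 [order #7] market_buy(qty=4): fills=none; bids=[#3:6@105 #1:6@102 #4:4@100 #5:1@100 #2:9@98] asks=[-]
After op 8 [order #8] limit_buy(price=104, qty=8): fills=none; bids=[#3:6@105 #8:8@104 #1:6@102 #4:4@100 #5:1@100 #2:9@98] asks=[-]

Answer: BIDS (highest first):
  #3: 6@105
  #8: 8@104
  #1: 6@102
  #4: 4@100
  #5: 1@100
  #2: 9@98
ASKS (lowest first):
  (empty)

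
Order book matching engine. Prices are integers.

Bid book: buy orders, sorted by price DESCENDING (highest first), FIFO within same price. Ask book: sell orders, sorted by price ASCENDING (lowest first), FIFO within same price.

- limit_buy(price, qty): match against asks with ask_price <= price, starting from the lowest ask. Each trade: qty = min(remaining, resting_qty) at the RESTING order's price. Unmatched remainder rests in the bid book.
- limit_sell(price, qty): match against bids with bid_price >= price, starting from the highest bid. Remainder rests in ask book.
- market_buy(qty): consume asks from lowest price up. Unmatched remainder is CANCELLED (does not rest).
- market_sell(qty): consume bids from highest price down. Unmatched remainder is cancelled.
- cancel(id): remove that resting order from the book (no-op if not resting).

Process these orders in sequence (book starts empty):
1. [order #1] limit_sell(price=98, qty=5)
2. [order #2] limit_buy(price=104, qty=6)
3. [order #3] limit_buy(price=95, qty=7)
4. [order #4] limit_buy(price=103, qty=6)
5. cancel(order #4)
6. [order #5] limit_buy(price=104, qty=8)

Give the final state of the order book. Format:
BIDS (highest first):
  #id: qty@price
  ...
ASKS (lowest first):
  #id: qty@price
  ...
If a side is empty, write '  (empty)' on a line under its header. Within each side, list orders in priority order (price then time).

After op 1 [order #1] limit_sell(price=98, qty=5): fills=none; bids=[-] asks=[#1:5@98]
After op 2 [order #2] limit_buy(price=104, qty=6): fills=#2x#1:5@98; bids=[#2:1@104] asks=[-]
After op 3 [order #3] limit_buy(price=95, qty=7): fills=none; bids=[#2:1@104 #3:7@95] asks=[-]
After op 4 [order #4] limit_buy(price=103, qty=6): fills=none; bids=[#2:1@104 #4:6@103 #3:7@95] asks=[-]
After op 5 cancel(order #4): fills=none; bids=[#2:1@104 #3:7@95] asks=[-]
After op 6 [order #5] limit_buy(price=104, qty=8): fills=none; bids=[#2:1@104 #5:8@104 #3:7@95] asks=[-]

Answer: BIDS (highest first):
  #2: 1@104
  #5: 8@104
  #3: 7@95
ASKS (lowest first):
  (empty)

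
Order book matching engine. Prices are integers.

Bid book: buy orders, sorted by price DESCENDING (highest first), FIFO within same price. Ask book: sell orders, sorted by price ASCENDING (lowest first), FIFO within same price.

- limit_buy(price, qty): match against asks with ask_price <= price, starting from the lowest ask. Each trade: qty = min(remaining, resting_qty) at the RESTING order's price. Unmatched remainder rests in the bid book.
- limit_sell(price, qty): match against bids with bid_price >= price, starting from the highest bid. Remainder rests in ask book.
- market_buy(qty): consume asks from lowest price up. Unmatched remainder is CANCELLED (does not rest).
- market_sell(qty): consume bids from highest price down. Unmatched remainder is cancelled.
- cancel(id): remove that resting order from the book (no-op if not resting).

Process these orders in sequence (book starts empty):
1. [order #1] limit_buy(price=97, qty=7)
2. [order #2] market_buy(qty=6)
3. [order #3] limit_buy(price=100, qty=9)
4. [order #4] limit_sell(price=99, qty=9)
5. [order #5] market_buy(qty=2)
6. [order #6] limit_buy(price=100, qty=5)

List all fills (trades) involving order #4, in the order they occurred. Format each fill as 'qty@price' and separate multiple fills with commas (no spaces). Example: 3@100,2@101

After op 1 [order #1] limit_buy(price=97, qty=7): fills=none; bids=[#1:7@97] asks=[-]
After op 2 [order #2] market_buy(qty=6): fills=none; bids=[#1:7@97] asks=[-]
After op 3 [order #3] limit_buy(price=100, qty=9): fills=none; bids=[#3:9@100 #1:7@97] asks=[-]
After op 4 [order #4] limit_sell(price=99, qty=9): fills=#3x#4:9@100; bids=[#1:7@97] asks=[-]
After op 5 [order #5] market_buy(qty=2): fills=none; bids=[#1:7@97] asks=[-]
After op 6 [order #6] limit_buy(price=100, qty=5): fills=none; bids=[#6:5@100 #1:7@97] asks=[-]

Answer: 9@100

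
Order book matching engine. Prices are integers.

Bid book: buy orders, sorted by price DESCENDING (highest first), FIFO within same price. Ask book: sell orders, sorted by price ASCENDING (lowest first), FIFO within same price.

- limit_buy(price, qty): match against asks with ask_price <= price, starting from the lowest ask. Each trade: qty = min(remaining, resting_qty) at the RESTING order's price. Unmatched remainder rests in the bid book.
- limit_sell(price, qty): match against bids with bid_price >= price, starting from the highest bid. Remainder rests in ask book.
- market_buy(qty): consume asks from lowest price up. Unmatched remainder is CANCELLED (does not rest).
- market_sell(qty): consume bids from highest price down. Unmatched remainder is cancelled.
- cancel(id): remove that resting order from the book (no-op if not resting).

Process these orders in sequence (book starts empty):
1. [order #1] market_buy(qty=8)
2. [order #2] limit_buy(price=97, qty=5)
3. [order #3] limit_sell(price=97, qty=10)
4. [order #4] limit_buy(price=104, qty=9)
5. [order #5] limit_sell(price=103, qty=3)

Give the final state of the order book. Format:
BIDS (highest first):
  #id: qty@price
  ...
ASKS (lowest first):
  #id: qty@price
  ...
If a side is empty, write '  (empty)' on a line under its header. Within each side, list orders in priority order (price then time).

After op 1 [order #1] market_buy(qty=8): fills=none; bids=[-] asks=[-]
After op 2 [order #2] limit_buy(price=97, qty=5): fills=none; bids=[#2:5@97] asks=[-]
After op 3 [order #3] limit_sell(price=97, qty=10): fills=#2x#3:5@97; bids=[-] asks=[#3:5@97]
After op 4 [order #4] limit_buy(price=104, qty=9): fills=#4x#3:5@97; bids=[#4:4@104] asks=[-]
After op 5 [order #5] limit_sell(price=103, qty=3): fills=#4x#5:3@104; bids=[#4:1@104] asks=[-]

Answer: BIDS (highest first):
  #4: 1@104
ASKS (lowest first):
  (empty)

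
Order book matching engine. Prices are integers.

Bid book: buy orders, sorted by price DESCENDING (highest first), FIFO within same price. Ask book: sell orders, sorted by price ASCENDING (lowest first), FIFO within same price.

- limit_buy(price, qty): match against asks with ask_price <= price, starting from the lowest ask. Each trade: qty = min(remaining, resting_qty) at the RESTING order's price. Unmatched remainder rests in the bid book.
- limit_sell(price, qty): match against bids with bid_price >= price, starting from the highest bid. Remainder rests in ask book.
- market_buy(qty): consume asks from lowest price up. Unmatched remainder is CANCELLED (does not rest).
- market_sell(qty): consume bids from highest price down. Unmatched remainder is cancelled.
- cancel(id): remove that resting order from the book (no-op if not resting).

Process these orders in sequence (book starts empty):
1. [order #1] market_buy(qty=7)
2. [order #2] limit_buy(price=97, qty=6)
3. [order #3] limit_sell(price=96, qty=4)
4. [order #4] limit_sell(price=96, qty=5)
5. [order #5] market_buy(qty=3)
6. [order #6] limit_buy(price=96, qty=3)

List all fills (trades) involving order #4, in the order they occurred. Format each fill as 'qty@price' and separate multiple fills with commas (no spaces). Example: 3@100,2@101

After op 1 [order #1] market_buy(qty=7): fills=none; bids=[-] asks=[-]
After op 2 [order #2] limit_buy(price=97, qty=6): fills=none; bids=[#2:6@97] asks=[-]
After op 3 [order #3] limit_sell(price=96, qty=4): fills=#2x#3:4@97; bids=[#2:2@97] asks=[-]
After op 4 [order #4] limit_sell(price=96, qty=5): fills=#2x#4:2@97; bids=[-] asks=[#4:3@96]
After op 5 [order #5] market_buy(qty=3): fills=#5x#4:3@96; bids=[-] asks=[-]
After op 6 [order #6] limit_buy(price=96, qty=3): fills=none; bids=[#6:3@96] asks=[-]

Answer: 2@97,3@96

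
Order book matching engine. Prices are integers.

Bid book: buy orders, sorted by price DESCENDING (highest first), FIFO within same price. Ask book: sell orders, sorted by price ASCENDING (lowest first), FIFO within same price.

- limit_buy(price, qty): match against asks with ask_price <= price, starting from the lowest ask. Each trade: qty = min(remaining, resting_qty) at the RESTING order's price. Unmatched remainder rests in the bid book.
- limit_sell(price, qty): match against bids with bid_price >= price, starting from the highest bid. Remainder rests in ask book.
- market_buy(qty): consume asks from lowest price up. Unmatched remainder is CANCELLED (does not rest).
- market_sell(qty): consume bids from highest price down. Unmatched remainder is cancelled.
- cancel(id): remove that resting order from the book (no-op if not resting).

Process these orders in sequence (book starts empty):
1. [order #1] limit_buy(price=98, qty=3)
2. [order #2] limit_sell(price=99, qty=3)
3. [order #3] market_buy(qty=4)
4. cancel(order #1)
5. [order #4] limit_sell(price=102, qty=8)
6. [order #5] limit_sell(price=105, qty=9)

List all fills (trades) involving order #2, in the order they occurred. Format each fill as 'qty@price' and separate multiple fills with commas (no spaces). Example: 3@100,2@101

After op 1 [order #1] limit_buy(price=98, qty=3): fills=none; bids=[#1:3@98] asks=[-]
After op 2 [order #2] limit_sell(price=99, qty=3): fills=none; bids=[#1:3@98] asks=[#2:3@99]
After op 3 [order #3] market_buy(qty=4): fills=#3x#2:3@99; bids=[#1:3@98] asks=[-]
After op 4 cancel(order #1): fills=none; bids=[-] asks=[-]
After op 5 [order #4] limit_sell(price=102, qty=8): fills=none; bids=[-] asks=[#4:8@102]
After op 6 [order #5] limit_sell(price=105, qty=9): fills=none; bids=[-] asks=[#4:8@102 #5:9@105]

Answer: 3@99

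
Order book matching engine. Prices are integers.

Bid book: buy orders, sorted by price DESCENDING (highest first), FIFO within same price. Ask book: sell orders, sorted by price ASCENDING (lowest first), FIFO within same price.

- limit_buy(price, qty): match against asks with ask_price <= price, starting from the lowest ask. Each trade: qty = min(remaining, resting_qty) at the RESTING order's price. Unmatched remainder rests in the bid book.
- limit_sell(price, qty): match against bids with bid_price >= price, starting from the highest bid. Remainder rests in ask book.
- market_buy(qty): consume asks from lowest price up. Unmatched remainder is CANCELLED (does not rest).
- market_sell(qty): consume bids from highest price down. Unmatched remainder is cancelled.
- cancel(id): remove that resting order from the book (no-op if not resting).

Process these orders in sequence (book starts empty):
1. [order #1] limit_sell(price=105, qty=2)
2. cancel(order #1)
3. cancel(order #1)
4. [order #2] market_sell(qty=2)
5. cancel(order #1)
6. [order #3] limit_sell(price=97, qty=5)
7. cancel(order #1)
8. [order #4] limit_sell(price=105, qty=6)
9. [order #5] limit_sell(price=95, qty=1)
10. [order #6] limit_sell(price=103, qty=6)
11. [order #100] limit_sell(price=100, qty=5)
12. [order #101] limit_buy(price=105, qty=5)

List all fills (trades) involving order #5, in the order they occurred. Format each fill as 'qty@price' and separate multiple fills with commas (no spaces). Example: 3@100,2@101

After op 1 [order #1] limit_sell(price=105, qty=2): fills=none; bids=[-] asks=[#1:2@105]
After op 2 cancel(order #1): fills=none; bids=[-] asks=[-]
After op 3 cancel(order #1): fills=none; bids=[-] asks=[-]
After op 4 [order #2] market_sell(qty=2): fills=none; bids=[-] asks=[-]
After op 5 cancel(order #1): fills=none; bids=[-] asks=[-]
After op 6 [order #3] limit_sell(price=97, qty=5): fills=none; bids=[-] asks=[#3:5@97]
After op 7 cancel(order #1): fills=none; bids=[-] asks=[#3:5@97]
After op 8 [order #4] limit_sell(price=105, qty=6): fills=none; bids=[-] asks=[#3:5@97 #4:6@105]
After op 9 [order #5] limit_sell(price=95, qty=1): fills=none; bids=[-] asks=[#5:1@95 #3:5@97 #4:6@105]
After op 10 [order #6] limit_sell(price=103, qty=6): fills=none; bids=[-] asks=[#5:1@95 #3:5@97 #6:6@103 #4:6@105]
After op 11 [order #100] limit_sell(price=100, qty=5): fills=none; bids=[-] asks=[#5:1@95 #3:5@97 #100:5@100 #6:6@103 #4:6@105]
After op 12 [order #101] limit_buy(price=105, qty=5): fills=#101x#5:1@95 #101x#3:4@97; bids=[-] asks=[#3:1@97 #100:5@100 #6:6@103 #4:6@105]

Answer: 1@95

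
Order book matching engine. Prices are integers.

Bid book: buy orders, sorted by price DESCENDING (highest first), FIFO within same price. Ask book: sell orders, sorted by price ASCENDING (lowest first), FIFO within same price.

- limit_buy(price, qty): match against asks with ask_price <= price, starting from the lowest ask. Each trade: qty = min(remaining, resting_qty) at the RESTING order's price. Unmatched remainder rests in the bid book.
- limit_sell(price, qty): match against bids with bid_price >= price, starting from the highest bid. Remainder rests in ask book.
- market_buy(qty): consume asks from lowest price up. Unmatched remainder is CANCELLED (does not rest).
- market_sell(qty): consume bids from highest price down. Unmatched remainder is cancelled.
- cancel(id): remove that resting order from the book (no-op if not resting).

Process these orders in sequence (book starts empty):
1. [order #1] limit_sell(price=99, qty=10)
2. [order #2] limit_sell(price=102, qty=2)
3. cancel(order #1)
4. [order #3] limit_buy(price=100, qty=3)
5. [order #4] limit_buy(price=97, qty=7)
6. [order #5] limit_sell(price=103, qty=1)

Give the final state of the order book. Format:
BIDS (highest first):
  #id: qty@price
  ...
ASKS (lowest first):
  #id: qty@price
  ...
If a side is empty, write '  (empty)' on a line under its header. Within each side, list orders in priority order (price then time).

Answer: BIDS (highest first):
  #3: 3@100
  #4: 7@97
ASKS (lowest first):
  #2: 2@102
  #5: 1@103

Derivation:
After op 1 [order #1] limit_sell(price=99, qty=10): fills=none; bids=[-] asks=[#1:10@99]
After op 2 [order #2] limit_sell(price=102, qty=2): fills=none; bids=[-] asks=[#1:10@99 #2:2@102]
After op 3 cancel(order #1): fills=none; bids=[-] asks=[#2:2@102]
After op 4 [order #3] limit_buy(price=100, qty=3): fills=none; bids=[#3:3@100] asks=[#2:2@102]
After op 5 [order #4] limit_buy(price=97, qty=7): fills=none; bids=[#3:3@100 #4:7@97] asks=[#2:2@102]
After op 6 [order #5] limit_sell(price=103, qty=1): fills=none; bids=[#3:3@100 #4:7@97] asks=[#2:2@102 #5:1@103]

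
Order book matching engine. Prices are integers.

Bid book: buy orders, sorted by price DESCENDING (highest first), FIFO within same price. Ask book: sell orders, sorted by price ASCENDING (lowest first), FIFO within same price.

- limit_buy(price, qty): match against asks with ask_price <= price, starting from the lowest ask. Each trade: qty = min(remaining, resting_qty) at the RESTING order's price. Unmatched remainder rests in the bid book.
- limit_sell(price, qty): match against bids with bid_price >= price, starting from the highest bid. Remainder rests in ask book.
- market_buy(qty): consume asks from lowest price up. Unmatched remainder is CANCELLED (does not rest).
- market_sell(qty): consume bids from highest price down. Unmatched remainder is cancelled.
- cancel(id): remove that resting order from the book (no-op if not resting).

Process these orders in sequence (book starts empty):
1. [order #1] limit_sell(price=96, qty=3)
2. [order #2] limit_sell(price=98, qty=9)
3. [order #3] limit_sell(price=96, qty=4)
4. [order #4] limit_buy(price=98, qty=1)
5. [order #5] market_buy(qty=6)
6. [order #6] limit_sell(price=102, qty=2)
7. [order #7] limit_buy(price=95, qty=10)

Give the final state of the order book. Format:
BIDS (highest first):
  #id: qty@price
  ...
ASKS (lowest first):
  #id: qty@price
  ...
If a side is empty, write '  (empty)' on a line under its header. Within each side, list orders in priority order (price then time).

After op 1 [order #1] limit_sell(price=96, qty=3): fills=none; bids=[-] asks=[#1:3@96]
After op 2 [order #2] limit_sell(price=98, qty=9): fills=none; bids=[-] asks=[#1:3@96 #2:9@98]
After op 3 [order #3] limit_sell(price=96, qty=4): fills=none; bids=[-] asks=[#1:3@96 #3:4@96 #2:9@98]
After op 4 [order #4] limit_buy(price=98, qty=1): fills=#4x#1:1@96; bids=[-] asks=[#1:2@96 #3:4@96 #2:9@98]
After op 5 [order #5] market_buy(qty=6): fills=#5x#1:2@96 #5x#3:4@96; bids=[-] asks=[#2:9@98]
After op 6 [order #6] limit_sell(price=102, qty=2): fills=none; bids=[-] asks=[#2:9@98 #6:2@102]
After op 7 [order #7] limit_buy(price=95, qty=10): fills=none; bids=[#7:10@95] asks=[#2:9@98 #6:2@102]

Answer: BIDS (highest first):
  #7: 10@95
ASKS (lowest first):
  #2: 9@98
  #6: 2@102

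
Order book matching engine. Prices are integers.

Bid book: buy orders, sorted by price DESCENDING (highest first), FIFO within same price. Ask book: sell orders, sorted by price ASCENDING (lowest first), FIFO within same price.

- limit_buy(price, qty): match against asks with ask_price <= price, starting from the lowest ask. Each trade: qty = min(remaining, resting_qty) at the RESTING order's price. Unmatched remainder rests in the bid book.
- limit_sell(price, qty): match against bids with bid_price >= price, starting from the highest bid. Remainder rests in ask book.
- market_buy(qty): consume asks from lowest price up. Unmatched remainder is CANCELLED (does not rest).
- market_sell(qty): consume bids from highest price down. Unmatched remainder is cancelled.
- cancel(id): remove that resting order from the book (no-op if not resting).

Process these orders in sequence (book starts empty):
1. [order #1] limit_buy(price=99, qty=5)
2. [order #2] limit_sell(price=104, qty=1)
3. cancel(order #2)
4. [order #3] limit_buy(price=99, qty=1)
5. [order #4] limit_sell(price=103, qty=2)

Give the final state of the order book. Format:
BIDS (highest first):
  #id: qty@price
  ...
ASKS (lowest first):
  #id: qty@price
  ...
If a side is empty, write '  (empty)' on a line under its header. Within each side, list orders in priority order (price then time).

After op 1 [order #1] limit_buy(price=99, qty=5): fills=none; bids=[#1:5@99] asks=[-]
After op 2 [order #2] limit_sell(price=104, qty=1): fills=none; bids=[#1:5@99] asks=[#2:1@104]
After op 3 cancel(order #2): fills=none; bids=[#1:5@99] asks=[-]
After op 4 [order #3] limit_buy(price=99, qty=1): fills=none; bids=[#1:5@99 #3:1@99] asks=[-]
After op 5 [order #4] limit_sell(price=103, qty=2): fills=none; bids=[#1:5@99 #3:1@99] asks=[#4:2@103]

Answer: BIDS (highest first):
  #1: 5@99
  #3: 1@99
ASKS (lowest first):
  #4: 2@103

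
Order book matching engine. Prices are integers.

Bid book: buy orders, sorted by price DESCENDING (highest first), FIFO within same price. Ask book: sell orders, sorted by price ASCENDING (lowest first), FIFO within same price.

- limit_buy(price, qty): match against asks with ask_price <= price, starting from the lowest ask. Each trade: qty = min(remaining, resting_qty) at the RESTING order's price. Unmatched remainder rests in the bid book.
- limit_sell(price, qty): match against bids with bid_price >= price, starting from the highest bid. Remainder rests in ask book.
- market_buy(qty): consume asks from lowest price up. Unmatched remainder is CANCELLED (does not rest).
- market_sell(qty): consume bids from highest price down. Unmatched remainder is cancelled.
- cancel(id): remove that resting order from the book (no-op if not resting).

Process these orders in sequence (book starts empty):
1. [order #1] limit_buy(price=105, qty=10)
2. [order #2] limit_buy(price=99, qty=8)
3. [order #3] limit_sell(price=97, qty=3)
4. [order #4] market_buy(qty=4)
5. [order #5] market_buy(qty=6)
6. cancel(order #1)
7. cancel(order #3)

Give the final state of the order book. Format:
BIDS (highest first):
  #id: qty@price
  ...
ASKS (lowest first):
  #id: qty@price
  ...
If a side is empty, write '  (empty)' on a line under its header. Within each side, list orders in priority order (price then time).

Answer: BIDS (highest first):
  #2: 8@99
ASKS (lowest first):
  (empty)

Derivation:
After op 1 [order #1] limit_buy(price=105, qty=10): fills=none; bids=[#1:10@105] asks=[-]
After op 2 [order #2] limit_buy(price=99, qty=8): fills=none; bids=[#1:10@105 #2:8@99] asks=[-]
After op 3 [order #3] limit_sell(price=97, qty=3): fills=#1x#3:3@105; bids=[#1:7@105 #2:8@99] asks=[-]
After op 4 [order #4] market_buy(qty=4): fills=none; bids=[#1:7@105 #2:8@99] asks=[-]
After op 5 [order #5] market_buy(qty=6): fills=none; bids=[#1:7@105 #2:8@99] asks=[-]
After op 6 cancel(order #1): fills=none; bids=[#2:8@99] asks=[-]
After op 7 cancel(order #3): fills=none; bids=[#2:8@99] asks=[-]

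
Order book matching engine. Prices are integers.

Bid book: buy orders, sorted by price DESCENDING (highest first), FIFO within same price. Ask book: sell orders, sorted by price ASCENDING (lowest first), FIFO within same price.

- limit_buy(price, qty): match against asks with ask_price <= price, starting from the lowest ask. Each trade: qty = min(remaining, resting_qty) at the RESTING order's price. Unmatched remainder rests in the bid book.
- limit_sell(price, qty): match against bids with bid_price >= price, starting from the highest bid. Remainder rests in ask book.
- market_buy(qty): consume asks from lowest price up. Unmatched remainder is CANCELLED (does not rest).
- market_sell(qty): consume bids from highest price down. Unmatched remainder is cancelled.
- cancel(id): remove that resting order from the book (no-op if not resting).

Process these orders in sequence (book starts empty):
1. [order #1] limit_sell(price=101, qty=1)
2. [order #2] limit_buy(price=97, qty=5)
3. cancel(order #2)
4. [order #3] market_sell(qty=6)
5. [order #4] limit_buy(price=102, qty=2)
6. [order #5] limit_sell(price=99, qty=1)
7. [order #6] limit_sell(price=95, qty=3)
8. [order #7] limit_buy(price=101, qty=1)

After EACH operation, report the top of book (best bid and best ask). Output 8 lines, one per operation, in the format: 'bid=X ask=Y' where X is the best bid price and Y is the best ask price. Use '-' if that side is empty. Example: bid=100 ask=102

After op 1 [order #1] limit_sell(price=101, qty=1): fills=none; bids=[-] asks=[#1:1@101]
After op 2 [order #2] limit_buy(price=97, qty=5): fills=none; bids=[#2:5@97] asks=[#1:1@101]
After op 3 cancel(order #2): fills=none; bids=[-] asks=[#1:1@101]
After op 4 [order #3] market_sell(qty=6): fills=none; bids=[-] asks=[#1:1@101]
After op 5 [order #4] limit_buy(price=102, qty=2): fills=#4x#1:1@101; bids=[#4:1@102] asks=[-]
After op 6 [order #5] limit_sell(price=99, qty=1): fills=#4x#5:1@102; bids=[-] asks=[-]
After op 7 [order #6] limit_sell(price=95, qty=3): fills=none; bids=[-] asks=[#6:3@95]
After op 8 [order #7] limit_buy(price=101, qty=1): fills=#7x#6:1@95; bids=[-] asks=[#6:2@95]

Answer: bid=- ask=101
bid=97 ask=101
bid=- ask=101
bid=- ask=101
bid=102 ask=-
bid=- ask=-
bid=- ask=95
bid=- ask=95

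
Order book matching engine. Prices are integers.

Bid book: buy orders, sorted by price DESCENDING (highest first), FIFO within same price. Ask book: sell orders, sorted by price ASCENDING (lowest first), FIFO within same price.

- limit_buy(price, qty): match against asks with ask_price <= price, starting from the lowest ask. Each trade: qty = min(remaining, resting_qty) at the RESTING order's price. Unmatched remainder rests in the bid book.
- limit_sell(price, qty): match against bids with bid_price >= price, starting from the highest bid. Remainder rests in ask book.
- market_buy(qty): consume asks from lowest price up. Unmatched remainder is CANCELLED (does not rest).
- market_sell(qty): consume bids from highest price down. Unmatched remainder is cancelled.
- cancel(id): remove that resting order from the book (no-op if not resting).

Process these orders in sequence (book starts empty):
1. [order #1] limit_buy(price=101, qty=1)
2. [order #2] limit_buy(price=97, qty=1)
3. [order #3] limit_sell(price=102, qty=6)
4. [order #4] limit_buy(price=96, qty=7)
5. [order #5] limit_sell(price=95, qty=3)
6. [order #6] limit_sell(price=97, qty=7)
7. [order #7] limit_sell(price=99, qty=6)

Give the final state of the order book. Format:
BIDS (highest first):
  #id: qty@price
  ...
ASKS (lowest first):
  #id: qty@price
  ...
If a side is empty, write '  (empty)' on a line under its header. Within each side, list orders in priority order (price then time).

After op 1 [order #1] limit_buy(price=101, qty=1): fills=none; bids=[#1:1@101] asks=[-]
After op 2 [order #2] limit_buy(price=97, qty=1): fills=none; bids=[#1:1@101 #2:1@97] asks=[-]
After op 3 [order #3] limit_sell(price=102, qty=6): fills=none; bids=[#1:1@101 #2:1@97] asks=[#3:6@102]
After op 4 [order #4] limit_buy(price=96, qty=7): fills=none; bids=[#1:1@101 #2:1@97 #4:7@96] asks=[#3:6@102]
After op 5 [order #5] limit_sell(price=95, qty=3): fills=#1x#5:1@101 #2x#5:1@97 #4x#5:1@96; bids=[#4:6@96] asks=[#3:6@102]
After op 6 [order #6] limit_sell(price=97, qty=7): fills=none; bids=[#4:6@96] asks=[#6:7@97 #3:6@102]
After op 7 [order #7] limit_sell(price=99, qty=6): fills=none; bids=[#4:6@96] asks=[#6:7@97 #7:6@99 #3:6@102]

Answer: BIDS (highest first):
  #4: 6@96
ASKS (lowest first):
  #6: 7@97
  #7: 6@99
  #3: 6@102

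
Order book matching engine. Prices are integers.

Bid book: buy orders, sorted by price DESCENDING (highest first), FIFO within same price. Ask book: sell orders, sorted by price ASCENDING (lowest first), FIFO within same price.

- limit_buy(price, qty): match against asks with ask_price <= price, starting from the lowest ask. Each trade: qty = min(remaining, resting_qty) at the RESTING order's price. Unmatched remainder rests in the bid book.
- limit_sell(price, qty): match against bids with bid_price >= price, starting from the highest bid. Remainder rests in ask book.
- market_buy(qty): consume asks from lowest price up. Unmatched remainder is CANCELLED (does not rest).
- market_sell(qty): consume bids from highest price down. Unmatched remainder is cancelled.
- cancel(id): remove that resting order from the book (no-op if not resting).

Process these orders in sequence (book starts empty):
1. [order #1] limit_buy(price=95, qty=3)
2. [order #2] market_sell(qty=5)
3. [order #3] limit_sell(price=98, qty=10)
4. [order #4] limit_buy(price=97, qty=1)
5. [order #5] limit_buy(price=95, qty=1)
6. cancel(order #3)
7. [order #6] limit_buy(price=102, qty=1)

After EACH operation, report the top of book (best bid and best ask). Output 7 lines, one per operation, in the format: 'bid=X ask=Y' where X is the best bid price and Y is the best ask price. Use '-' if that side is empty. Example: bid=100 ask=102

After op 1 [order #1] limit_buy(price=95, qty=3): fills=none; bids=[#1:3@95] asks=[-]
After op 2 [order #2] market_sell(qty=5): fills=#1x#2:3@95; bids=[-] asks=[-]
After op 3 [order #3] limit_sell(price=98, qty=10): fills=none; bids=[-] asks=[#3:10@98]
After op 4 [order #4] limit_buy(price=97, qty=1): fills=none; bids=[#4:1@97] asks=[#3:10@98]
After op 5 [order #5] limit_buy(price=95, qty=1): fills=none; bids=[#4:1@97 #5:1@95] asks=[#3:10@98]
After op 6 cancel(order #3): fills=none; bids=[#4:1@97 #5:1@95] asks=[-]
After op 7 [order #6] limit_buy(price=102, qty=1): fills=none; bids=[#6:1@102 #4:1@97 #5:1@95] asks=[-]

Answer: bid=95 ask=-
bid=- ask=-
bid=- ask=98
bid=97 ask=98
bid=97 ask=98
bid=97 ask=-
bid=102 ask=-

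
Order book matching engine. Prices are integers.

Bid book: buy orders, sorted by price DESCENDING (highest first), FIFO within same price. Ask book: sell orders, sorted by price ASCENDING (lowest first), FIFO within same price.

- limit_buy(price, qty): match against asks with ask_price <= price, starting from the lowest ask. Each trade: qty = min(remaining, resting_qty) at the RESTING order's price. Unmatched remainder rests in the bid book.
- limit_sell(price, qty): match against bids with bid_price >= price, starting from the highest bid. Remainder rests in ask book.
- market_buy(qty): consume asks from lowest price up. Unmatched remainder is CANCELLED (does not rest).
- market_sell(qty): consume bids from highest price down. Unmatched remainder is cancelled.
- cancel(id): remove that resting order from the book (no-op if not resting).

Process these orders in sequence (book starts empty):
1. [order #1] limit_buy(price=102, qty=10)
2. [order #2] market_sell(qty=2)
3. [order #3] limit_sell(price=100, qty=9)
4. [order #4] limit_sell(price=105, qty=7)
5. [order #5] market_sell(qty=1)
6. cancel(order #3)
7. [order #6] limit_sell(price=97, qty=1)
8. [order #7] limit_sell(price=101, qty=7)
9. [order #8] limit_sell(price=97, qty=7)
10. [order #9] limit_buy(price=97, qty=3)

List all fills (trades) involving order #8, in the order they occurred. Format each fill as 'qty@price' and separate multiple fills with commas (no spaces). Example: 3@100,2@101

After op 1 [order #1] limit_buy(price=102, qty=10): fills=none; bids=[#1:10@102] asks=[-]
After op 2 [order #2] market_sell(qty=2): fills=#1x#2:2@102; bids=[#1:8@102] asks=[-]
After op 3 [order #3] limit_sell(price=100, qty=9): fills=#1x#3:8@102; bids=[-] asks=[#3:1@100]
After op 4 [order #4] limit_sell(price=105, qty=7): fills=none; bids=[-] asks=[#3:1@100 #4:7@105]
After op 5 [order #5] market_sell(qty=1): fills=none; bids=[-] asks=[#3:1@100 #4:7@105]
After op 6 cancel(order #3): fills=none; bids=[-] asks=[#4:7@105]
After op 7 [order #6] limit_sell(price=97, qty=1): fills=none; bids=[-] asks=[#6:1@97 #4:7@105]
After op 8 [order #7] limit_sell(price=101, qty=7): fills=none; bids=[-] asks=[#6:1@97 #7:7@101 #4:7@105]
After op 9 [order #8] limit_sell(price=97, qty=7): fills=none; bids=[-] asks=[#6:1@97 #8:7@97 #7:7@101 #4:7@105]
After op 10 [order #9] limit_buy(price=97, qty=3): fills=#9x#6:1@97 #9x#8:2@97; bids=[-] asks=[#8:5@97 #7:7@101 #4:7@105]

Answer: 2@97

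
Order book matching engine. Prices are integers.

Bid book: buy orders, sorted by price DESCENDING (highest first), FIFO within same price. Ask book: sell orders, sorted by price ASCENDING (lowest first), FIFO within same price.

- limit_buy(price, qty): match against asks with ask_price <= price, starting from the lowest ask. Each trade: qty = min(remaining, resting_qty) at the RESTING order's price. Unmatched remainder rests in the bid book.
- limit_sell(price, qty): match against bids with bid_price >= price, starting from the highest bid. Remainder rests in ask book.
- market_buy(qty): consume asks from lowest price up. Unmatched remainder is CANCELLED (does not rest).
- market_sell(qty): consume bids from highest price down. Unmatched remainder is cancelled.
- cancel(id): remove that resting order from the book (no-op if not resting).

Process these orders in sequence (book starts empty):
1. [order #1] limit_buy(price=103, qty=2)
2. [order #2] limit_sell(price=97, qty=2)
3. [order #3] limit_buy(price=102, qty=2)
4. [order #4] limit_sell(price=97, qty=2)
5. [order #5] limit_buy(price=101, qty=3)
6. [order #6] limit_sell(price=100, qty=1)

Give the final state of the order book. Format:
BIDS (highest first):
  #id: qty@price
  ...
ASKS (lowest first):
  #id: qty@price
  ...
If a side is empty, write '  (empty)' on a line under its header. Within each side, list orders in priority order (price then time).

After op 1 [order #1] limit_buy(price=103, qty=2): fills=none; bids=[#1:2@103] asks=[-]
After op 2 [order #2] limit_sell(price=97, qty=2): fills=#1x#2:2@103; bids=[-] asks=[-]
After op 3 [order #3] limit_buy(price=102, qty=2): fills=none; bids=[#3:2@102] asks=[-]
After op 4 [order #4] limit_sell(price=97, qty=2): fills=#3x#4:2@102; bids=[-] asks=[-]
After op 5 [order #5] limit_buy(price=101, qty=3): fills=none; bids=[#5:3@101] asks=[-]
After op 6 [order #6] limit_sell(price=100, qty=1): fills=#5x#6:1@101; bids=[#5:2@101] asks=[-]

Answer: BIDS (highest first):
  #5: 2@101
ASKS (lowest first):
  (empty)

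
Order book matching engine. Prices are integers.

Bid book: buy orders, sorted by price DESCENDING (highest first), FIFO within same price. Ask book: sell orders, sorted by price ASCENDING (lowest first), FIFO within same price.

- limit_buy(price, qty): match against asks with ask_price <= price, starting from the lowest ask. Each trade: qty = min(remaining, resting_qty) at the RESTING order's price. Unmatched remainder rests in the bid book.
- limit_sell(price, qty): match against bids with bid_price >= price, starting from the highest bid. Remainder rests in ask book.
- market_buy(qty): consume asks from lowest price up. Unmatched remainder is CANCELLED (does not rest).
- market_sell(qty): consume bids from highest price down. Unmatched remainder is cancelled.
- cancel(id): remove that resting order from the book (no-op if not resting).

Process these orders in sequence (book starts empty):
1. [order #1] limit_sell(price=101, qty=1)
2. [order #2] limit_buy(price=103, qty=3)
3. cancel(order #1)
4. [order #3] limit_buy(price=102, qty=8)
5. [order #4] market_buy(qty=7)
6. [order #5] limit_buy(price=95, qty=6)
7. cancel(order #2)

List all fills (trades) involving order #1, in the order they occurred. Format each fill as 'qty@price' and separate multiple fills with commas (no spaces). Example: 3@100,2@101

Answer: 1@101

Derivation:
After op 1 [order #1] limit_sell(price=101, qty=1): fills=none; bids=[-] asks=[#1:1@101]
After op 2 [order #2] limit_buy(price=103, qty=3): fills=#2x#1:1@101; bids=[#2:2@103] asks=[-]
After op 3 cancel(order #1): fills=none; bids=[#2:2@103] asks=[-]
After op 4 [order #3] limit_buy(price=102, qty=8): fills=none; bids=[#2:2@103 #3:8@102] asks=[-]
After op 5 [order #4] market_buy(qty=7): fills=none; bids=[#2:2@103 #3:8@102] asks=[-]
After op 6 [order #5] limit_buy(price=95, qty=6): fills=none; bids=[#2:2@103 #3:8@102 #5:6@95] asks=[-]
After op 7 cancel(order #2): fills=none; bids=[#3:8@102 #5:6@95] asks=[-]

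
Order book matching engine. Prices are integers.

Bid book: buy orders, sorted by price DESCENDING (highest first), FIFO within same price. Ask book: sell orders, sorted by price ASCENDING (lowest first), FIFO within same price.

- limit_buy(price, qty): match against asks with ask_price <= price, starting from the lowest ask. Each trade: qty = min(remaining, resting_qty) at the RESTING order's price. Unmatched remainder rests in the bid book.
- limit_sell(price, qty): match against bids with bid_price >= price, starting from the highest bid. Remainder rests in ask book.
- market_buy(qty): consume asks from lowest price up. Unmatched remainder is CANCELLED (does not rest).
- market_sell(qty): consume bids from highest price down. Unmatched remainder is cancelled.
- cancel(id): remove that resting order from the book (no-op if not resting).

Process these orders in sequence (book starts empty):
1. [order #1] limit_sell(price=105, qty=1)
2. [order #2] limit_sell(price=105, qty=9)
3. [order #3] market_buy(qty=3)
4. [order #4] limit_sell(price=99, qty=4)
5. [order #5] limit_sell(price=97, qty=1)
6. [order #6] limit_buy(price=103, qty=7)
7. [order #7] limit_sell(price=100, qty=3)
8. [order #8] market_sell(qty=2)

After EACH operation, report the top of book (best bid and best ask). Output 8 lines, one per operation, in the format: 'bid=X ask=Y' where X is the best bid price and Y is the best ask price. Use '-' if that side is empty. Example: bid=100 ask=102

Answer: bid=- ask=105
bid=- ask=105
bid=- ask=105
bid=- ask=99
bid=- ask=97
bid=103 ask=105
bid=- ask=100
bid=- ask=100

Derivation:
After op 1 [order #1] limit_sell(price=105, qty=1): fills=none; bids=[-] asks=[#1:1@105]
After op 2 [order #2] limit_sell(price=105, qty=9): fills=none; bids=[-] asks=[#1:1@105 #2:9@105]
After op 3 [order #3] market_buy(qty=3): fills=#3x#1:1@105 #3x#2:2@105; bids=[-] asks=[#2:7@105]
After op 4 [order #4] limit_sell(price=99, qty=4): fills=none; bids=[-] asks=[#4:4@99 #2:7@105]
After op 5 [order #5] limit_sell(price=97, qty=1): fills=none; bids=[-] asks=[#5:1@97 #4:4@99 #2:7@105]
After op 6 [order #6] limit_buy(price=103, qty=7): fills=#6x#5:1@97 #6x#4:4@99; bids=[#6:2@103] asks=[#2:7@105]
After op 7 [order #7] limit_sell(price=100, qty=3): fills=#6x#7:2@103; bids=[-] asks=[#7:1@100 #2:7@105]
After op 8 [order #8] market_sell(qty=2): fills=none; bids=[-] asks=[#7:1@100 #2:7@105]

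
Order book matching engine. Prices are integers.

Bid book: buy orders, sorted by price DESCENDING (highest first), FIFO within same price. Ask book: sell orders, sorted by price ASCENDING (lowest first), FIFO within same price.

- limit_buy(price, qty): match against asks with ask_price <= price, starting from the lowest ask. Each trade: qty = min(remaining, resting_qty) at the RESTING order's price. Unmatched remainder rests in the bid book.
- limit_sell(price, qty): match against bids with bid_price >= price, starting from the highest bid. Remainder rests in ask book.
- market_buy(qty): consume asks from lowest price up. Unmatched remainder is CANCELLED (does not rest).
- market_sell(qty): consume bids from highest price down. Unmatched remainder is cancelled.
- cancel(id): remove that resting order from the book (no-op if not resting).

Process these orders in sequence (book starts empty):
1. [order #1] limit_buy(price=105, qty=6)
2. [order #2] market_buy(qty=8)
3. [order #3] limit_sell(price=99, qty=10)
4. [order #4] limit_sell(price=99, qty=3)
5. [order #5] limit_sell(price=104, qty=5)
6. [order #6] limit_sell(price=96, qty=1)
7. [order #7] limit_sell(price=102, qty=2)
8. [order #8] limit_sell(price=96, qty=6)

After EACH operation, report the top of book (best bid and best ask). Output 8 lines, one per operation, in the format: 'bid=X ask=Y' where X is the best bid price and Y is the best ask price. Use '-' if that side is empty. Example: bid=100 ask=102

After op 1 [order #1] limit_buy(price=105, qty=6): fills=none; bids=[#1:6@105] asks=[-]
After op 2 [order #2] market_buy(qty=8): fills=none; bids=[#1:6@105] asks=[-]
After op 3 [order #3] limit_sell(price=99, qty=10): fills=#1x#3:6@105; bids=[-] asks=[#3:4@99]
After op 4 [order #4] limit_sell(price=99, qty=3): fills=none; bids=[-] asks=[#3:4@99 #4:3@99]
After op 5 [order #5] limit_sell(price=104, qty=5): fills=none; bids=[-] asks=[#3:4@99 #4:3@99 #5:5@104]
After op 6 [order #6] limit_sell(price=96, qty=1): fills=none; bids=[-] asks=[#6:1@96 #3:4@99 #4:3@99 #5:5@104]
After op 7 [order #7] limit_sell(price=102, qty=2): fills=none; bids=[-] asks=[#6:1@96 #3:4@99 #4:3@99 #7:2@102 #5:5@104]
After op 8 [order #8] limit_sell(price=96, qty=6): fills=none; bids=[-] asks=[#6:1@96 #8:6@96 #3:4@99 #4:3@99 #7:2@102 #5:5@104]

Answer: bid=105 ask=-
bid=105 ask=-
bid=- ask=99
bid=- ask=99
bid=- ask=99
bid=- ask=96
bid=- ask=96
bid=- ask=96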